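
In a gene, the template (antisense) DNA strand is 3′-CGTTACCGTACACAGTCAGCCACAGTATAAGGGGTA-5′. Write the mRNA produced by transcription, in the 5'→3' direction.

Reading the template 3'→5' as shown, RNA polymerase pairs each base (A→U, T→A, G↔C) to build mRNA 5'→3' directly.

5'-GCAAUGGCAUGUGUCAGUCGGUGUCAUAUUCCCCAU-3'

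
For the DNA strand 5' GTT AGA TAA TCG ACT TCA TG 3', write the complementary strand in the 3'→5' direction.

3'-CAATCTATTAGCTGAAGTAC-5'

Base-pairing A↔T, G↔C gives the complement. The complementary strand is antiparallel, so paired with a 5'→3' strand it runs 3'→5'.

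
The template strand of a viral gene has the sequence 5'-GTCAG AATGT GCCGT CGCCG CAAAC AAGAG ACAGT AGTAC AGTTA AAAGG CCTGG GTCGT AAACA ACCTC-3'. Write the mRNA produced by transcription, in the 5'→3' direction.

5′-GAGGUUGUUUACGACCCAGGCCUUUUAACUGUACUACUGUCUCUUGUUUGCGGCGACGGCACAUUCUGAC-3′

RNA polymerase reads the template 3'→5' and synthesizes mRNA 5'→3' by base-pairing (A→U, T→A, G↔C). The complement of the template is CAGTCTTACACGGCAGCGGCGTTTGTTCTCTGTCATCATGTCAATTTTCCGGACCCAGCATTTGTTGGAG; antiparallel, so 5'→3' the coding strand is GAGGTTGTTTACGACCCAGGCCTTTTAACTGTACTACTGTCTCTTGTTTGCGGCGACGGCACATTCTGAC. Replace T with U for the mRNA.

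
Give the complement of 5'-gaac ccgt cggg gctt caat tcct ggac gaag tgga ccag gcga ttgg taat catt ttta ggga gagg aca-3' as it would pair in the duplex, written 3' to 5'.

Base-pairing A↔T, G↔C gives the complement. The complementary strand is antiparallel, so paired with a 5'→3' strand it runs 3'→5'.

3′-CTTGGGCAGCCCCGAAGTTAAGGACCTGCTTCACCTGGTCCGCTAACCATTAGTAAAAATCCCTCTCCTGT-5′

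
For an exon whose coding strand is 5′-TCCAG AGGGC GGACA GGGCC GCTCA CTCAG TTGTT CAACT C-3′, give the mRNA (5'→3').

5'-UCCAGAGGGCGGACAGGGCCGCUCACUCAGUUGUUCAACUC-3'

mRNA has the coding-strand sequence with U in place of T.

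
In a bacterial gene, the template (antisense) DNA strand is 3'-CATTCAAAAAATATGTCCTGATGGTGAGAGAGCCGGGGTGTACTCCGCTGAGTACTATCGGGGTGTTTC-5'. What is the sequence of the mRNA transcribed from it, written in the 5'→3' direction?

5'-GUAAGUUUUUUAUACAGGACUACCACUCUCUCGGCCCCACAUGAGGCGACUCAUGAUAGCCCCACAAAG-3'

Reading the template 3'→5' as shown, RNA polymerase pairs each base (A→U, T→A, G↔C) to build mRNA 5'→3' directly.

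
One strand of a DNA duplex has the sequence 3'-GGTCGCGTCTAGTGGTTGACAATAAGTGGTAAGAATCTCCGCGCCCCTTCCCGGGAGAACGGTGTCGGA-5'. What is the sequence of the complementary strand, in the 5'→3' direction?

5′-CCAGCGCAGATCACCAACTGTTATTCACCATTCTTAGAGGCGCGGGGAAGGGCCCTCTTGCCACAGCCT-3′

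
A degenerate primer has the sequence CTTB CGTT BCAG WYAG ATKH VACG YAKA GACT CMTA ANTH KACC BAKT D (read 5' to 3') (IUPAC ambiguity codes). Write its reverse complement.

Standard pairs A↔T, G↔C; ambiguity codes pair Y↔R, M↔K, W↔W, B↔V, D↔H, N↔N. Complement (GAAVGCAAVGTCWRTCTAMDBTGCRTMTCTGAGKATTNADMTGGVTMAH), then reverse for 5'→3'.

5'-HAMTVGGTMDANTTAKGAGTCTMTRCGTBDMATCTRWCTGVAACGVAAG-3'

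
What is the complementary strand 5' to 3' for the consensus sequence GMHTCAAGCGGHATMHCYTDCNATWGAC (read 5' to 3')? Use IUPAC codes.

Standard pairs A↔T, G↔C; ambiguity codes pair Y↔R, M↔K, W↔W, D↔H, N↔N. Complement (CKDAGTTCGCCDTAKDGRAHGNTAWCTG), then reverse for 5'→3'.

5'-GTCWATNGHARGDKATDCCGCTTGADKC-3'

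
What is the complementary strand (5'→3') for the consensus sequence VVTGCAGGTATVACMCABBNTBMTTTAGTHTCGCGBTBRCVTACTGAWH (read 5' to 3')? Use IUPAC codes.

Standard pairs A↔T, G↔C; ambiguity codes pair R↔Y, M↔K, W↔W, B↔V, H↔D, N↔N. Complement (BBACGTCCATABTGKGTVVNAVKAAATCADAGCGCVAVYGBATGACTWD), then reverse for 5'→3'.

5'-DWTCAGTABGYVAVCGCGADACTAAAKVANVVTGKGTBATACCTGCABB-3'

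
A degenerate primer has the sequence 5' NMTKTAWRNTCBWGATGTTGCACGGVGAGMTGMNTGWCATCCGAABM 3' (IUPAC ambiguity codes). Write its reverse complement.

Standard pairs A↔T, G↔C; ambiguity codes pair R↔Y, M↔K, W↔W, B↔V, N↔N. Complement (NKAMATWYNAGVWCTACAACGTGCCBCTCKACKNACWGTAGGCTTVK), then reverse for 5'→3'.

5'-KVTTCGGATGWCANKCAKCTCBCCGTGCAACATCWVGANYWTAMAKN-3'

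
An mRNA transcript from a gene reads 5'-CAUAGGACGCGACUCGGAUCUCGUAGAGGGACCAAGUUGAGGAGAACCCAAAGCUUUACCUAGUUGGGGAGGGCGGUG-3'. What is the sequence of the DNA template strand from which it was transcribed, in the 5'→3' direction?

Replace U with T to get the coding DNA strand: CATAGGACGCGACTCGGATCTCGTAGAGGGACCAAGTTGAGGAGAACCCAAAGCTTTACCTAGTTGGGGAGGGCGGTG. The template strand is its reverse complement (complement GTATCCTGCGCTGAGCCTAGAGCATCTCCCTGGTTCAACTCCTCTTGGGTTTCGAAATGGATCAACCCCTCCCGCCAC, then reverse).

5'-CACCGCCCTCCCCAACTAGGTAAAGCTTTGGGTTCTCCTCAACTTGGTCCCTCTACGAGATCCGAGTCGCGTCCTATG-3'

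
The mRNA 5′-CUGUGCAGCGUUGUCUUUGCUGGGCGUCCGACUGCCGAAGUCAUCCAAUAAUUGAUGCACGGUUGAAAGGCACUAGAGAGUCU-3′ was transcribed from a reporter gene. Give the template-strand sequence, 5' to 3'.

Replace U with T to get the coding DNA strand: CTGTGCAGCGTTGTCTTTGCTGGGCGTCCGACTGCCGAAGTCATCCAATAATTGATGCACGGTTGAAAGGCACTAGAGAGTCT. The template strand is its reverse complement (complement GACACGTCGCAACAGAAACGACCCGCAGGCTGACGGCTTCAGTAGGTTATTAACTACGTGCCAACTTTCCGTGATCTCTCAGA, then reverse).

5'-AGACTCTCTAGTGCCTTTCAACCGTGCATCAATTATTGGATGACTTCGGCAGTCGGACGCCCAGCAAAGACAACGCTGCACAG-3'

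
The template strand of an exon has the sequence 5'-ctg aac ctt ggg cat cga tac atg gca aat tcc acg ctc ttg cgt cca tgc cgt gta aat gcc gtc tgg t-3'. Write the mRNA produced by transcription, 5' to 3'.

The mRNA has the sequence of the coding strand (reverse complement of the template) with T→U. Reverse complement of CTGAACCTTGGGCATCGATACATGGCAAATTCCACGCTCTTGCGTCCATGCCGTGTAAATGCCGTCTGGT is ACCAGACGGCATTTACACGGCATGGACGCAAGAGCGTGGAATTTGCCATGTATCGATGCCCAAGGTTCAG; then T→U.

5'-ACCAGACGGCAUUUACACGGCAUGGACGCAAGAGCGUGGAAUUUGCCAUGUAUCGAUGCCCAAGGUUCAG-3'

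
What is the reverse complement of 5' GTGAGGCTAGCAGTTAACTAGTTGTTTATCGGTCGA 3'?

Complement each base (A↔T, G↔C): CACTCCGATCGTCAATTGATCAACAAATAGCCAGCT. Then reverse.

5'-TCGACCGATAAACAACTAGTTAACTGCTAGCCTCAC-3'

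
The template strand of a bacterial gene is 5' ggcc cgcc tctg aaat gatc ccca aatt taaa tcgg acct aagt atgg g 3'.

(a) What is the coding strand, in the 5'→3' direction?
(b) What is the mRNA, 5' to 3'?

(a) The coding strand is the reverse complement of the template: complement CCGGGCGGAGACTTTACTAGGGGTTTAAATTTAGCCTGGATTCATACCC, then reverse.
(b) mRNA has the coding-strand sequence with T→U.

(a) 5'-CCCATACTTAGGTCCGATTTAAATTTGGGGATCATTTCAGAGGCGGGCC-3'
(b) 5'-CCCAUACUUAGGUCCGAUUUAAAUUUGGGGAUCAUUUCAGAGGCGGGCC-3'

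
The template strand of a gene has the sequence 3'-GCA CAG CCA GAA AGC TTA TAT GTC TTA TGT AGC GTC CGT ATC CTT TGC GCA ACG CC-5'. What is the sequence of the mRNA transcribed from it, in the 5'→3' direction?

Reading the template 3'→5' as shown, RNA polymerase pairs each base (A→U, T→A, G↔C) to build mRNA 5'→3' directly.

5'-CGUGUCGGUCUUUCGAAUAUACAGAAUACAUCGCAGGCAUAGGAAACGCGUUGCGG-3'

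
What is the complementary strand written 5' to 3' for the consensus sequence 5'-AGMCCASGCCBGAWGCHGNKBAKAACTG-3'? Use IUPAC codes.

Standard pairs A↔T, G↔C; ambiguity codes pair M↔K, W↔W, S↔S, B↔V, H↔D, N↔N. Complement (TCKGGTSCGGVCTWCGDCNMVTMTTGAC), then reverse for 5'→3'.

5′-CAGTTMTVMNCDGCWTCVGGCSTGGKCT-3′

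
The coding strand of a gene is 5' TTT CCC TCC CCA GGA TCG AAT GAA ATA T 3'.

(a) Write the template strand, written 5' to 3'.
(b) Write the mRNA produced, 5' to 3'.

(a) 5'-ATATTTCATTCGATCCTGGGGAGGGAAA-3'
(b) 5'-UUUCCCUCCCCAGGAUCGAAUGAAAUAU-3'

(a) The template strand is the reverse complement of the coding strand: complement AAAGGGAGGGGTCCTAGCTTACTTTATA, then reverse.
(b) mRNA matches the coding strand with T→U.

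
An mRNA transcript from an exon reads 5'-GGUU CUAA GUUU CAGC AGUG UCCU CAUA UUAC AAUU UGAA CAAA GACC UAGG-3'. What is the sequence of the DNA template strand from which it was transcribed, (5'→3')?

5'-CCTAGGTCTTTGTTCAAATTGTAATATGAGGACACTGCTGAAACTTAGAACC-3'

Replace U with T to get the coding DNA strand: GGTTCTAAGTTTCAGCAGTGTCCTCATATTACAATTTGAACAAAGACCTAGG. The template strand is its reverse complement (complement CCAAGATTCAAAGTCGTCACAGGAGTATAATGTTAAACTTGTTTCTGGATCC, then reverse).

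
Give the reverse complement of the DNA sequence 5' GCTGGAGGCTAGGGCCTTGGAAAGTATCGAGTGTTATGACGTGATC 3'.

5'-GATCACGTCATAACACTCGATACTTTCCAAGGCCCTAGCCTCCAGC-3'

Complement each base (A↔T, G↔C): CGACCTCCGATCCCGGAACCTTTCATAGCTCACAATACTGCACTAG. Then reverse.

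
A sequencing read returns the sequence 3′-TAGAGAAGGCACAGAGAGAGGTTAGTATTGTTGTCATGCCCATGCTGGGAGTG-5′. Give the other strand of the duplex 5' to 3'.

5'-ATCTCTTCCGTGTCTCTCTCCAATCATAACAACAGTACGGGTACGACCCTCAC-3'

The strand is given 3'→5', so its complement runs 5'→3' in the same left-to-right order: pair each base A↔T, G↔C.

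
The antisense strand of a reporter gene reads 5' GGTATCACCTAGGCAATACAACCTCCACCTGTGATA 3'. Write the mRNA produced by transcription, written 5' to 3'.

The mRNA has the sequence of the coding strand (reverse complement of the template) with T→U. Reverse complement of GGTATCACCTAGGCAATACAACCTCCACCTGTGATA is TATCACAGGTGGAGGTTGTATTGCCTAGGTGATACC; then T→U.

5'-UAUCACAGGUGGAGGUUGUAUUGCCUAGGUGAUACC-3'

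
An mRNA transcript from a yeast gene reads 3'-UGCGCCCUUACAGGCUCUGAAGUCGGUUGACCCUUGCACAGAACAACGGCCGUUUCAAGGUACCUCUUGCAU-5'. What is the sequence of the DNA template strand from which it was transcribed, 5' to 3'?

5'-ACGCGGGAATGTCCGAGACTTCAGCCAACTGGGAACGTGTCTTGTTGCCGGCAAAGTTCCATGGAGAACGTA-3'

Written 5'→3' the mRNA is UACGUUCUCCAUGGAACUUUGCCGGCAACAAGACACGUUCCCAGUUGGCUGAAGUCUCGGACAUUCCCGCGU, so the coding DNA strand is TACGTTCTCCATGGAACTTTGCCGGCAACAAGACACGTTCCCAGTTGGCTGAAGTCTCGGACATTCCCGCGT. The template is its reverse complement.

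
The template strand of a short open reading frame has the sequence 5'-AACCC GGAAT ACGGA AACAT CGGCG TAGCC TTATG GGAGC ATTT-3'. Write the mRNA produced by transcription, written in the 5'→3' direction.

5'-AAAUGCUCCCAUAAGGCUACGCCGAUGUUUCCGUAUUCCGGGUU-3'

RNA polymerase reads the template 3'→5' and synthesizes mRNA 5'→3' by base-pairing (A→U, T→A, G↔C). The complement of the template is TTGGGCCTTATGCCTTTGTAGCCGCATCGGAATACCCTCGTAAA; antiparallel, so 5'→3' the coding strand is AAATGCTCCCATAAGGCTACGCCGATGTTTCCGTATTCCGGGTT. Replace T with U for the mRNA.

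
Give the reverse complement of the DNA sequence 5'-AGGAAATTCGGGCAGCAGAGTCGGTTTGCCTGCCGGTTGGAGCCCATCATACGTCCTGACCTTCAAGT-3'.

5'-ACTTGAAGGTCAGGACGTATGATGGGCTCCAACCGGCAGGCAAACCGACTCTGCTGCCCGAATTTCCT-3'

Complement each base (A↔T, G↔C): TCCTTTAAGCCCGTCGTCTCAGCCAAACGGACGGCCAACCTCGGGTAGTATGCAGGACTGGAAGTTCA. Then reverse.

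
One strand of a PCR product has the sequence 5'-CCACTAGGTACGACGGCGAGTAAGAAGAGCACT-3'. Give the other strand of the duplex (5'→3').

5'-AGTGCTCTTCTTACTCGCCGTCGTACCTAGTGG-3'

Pairing A↔T and G↔C gives GGTGATCCATGCTGCCGCTCATTCTTCTCGTGA, running 3'→5'. Reverse for the 5'→3' convention.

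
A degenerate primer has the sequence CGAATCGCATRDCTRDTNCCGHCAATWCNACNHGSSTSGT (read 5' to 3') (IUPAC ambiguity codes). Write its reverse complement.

5′-ACSASSCDNGTNGWATTGDCGGNAHYAGHYATGCGATTCG-3′

Standard pairs A↔T, G↔C; ambiguity codes pair R↔Y, W↔W, S↔S, D↔H, N↔N. Complement (GCTTAGCGTAYHGAYHANGGCDGTTAWGNTGNDCSSASCA), then reverse for 5'→3'.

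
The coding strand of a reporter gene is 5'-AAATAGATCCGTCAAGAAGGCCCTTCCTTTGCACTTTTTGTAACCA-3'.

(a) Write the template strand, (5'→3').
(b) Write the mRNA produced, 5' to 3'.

(a) 5'-TGGTTACAAAAAGTGCAAAGGAAGGGCCTTCTTGACGGATCTATTT-3'
(b) 5'-AAAUAGAUCCGUCAAGAAGGCCCUUCCUUUGCACUUUUUGUAACCA-3'

(a) The template strand is the reverse complement of the coding strand: complement TTTATCTAGGCAGTTCTTCCGGGAAGGAAACGTGAAAAACATTGGT, then reverse.
(b) mRNA matches the coding strand with T→U.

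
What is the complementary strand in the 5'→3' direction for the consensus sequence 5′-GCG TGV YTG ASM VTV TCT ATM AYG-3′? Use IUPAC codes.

5'-CRTKATAGABABKSTCARBCACGC-3'

Standard pairs A↔T, G↔C; ambiguity codes pair Y↔R, M↔K, S↔S, V↔B. Complement (CGCACBRACTSKBABAGATAKTRC), then reverse for 5'→3'.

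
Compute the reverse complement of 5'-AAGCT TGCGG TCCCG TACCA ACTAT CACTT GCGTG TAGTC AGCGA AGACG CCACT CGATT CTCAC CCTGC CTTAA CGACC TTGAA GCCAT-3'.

5'-ATGGCTTCAAGGTCGTTAAGGCAGGGTGAGAATCGAGTGGCGTCTTCGCTGACTACACGCAAGTGATAGTTGGTACGGGACCGCAAGCTT-3'

Complement each base (A↔T, G↔C): TTCGAACGCCAGGGCATGGTTGATAGTGAACGCACATCAGTCGCTTCTGCGGTGAGCTAAGAGTGGGACGGAATTGCTGGAACTTCGGTA. Then reverse.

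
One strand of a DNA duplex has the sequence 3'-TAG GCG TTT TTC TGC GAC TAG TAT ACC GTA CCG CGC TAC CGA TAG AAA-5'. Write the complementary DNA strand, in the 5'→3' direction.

The strand is given 3'→5', so its complement runs 5'→3' in the same left-to-right order: pair each base A↔T, G↔C.

5'-ATCCGCAAAAAGACGCTGATCATATGGCATGGCGCGATGGCTATCTTT-3'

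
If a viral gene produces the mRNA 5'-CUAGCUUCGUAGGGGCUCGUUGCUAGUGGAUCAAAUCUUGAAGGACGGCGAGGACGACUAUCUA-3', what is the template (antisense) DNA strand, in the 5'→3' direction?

Replace U with T to get the coding DNA strand: CTAGCTTCGTAGGGGCTCGTTGCTAGTGGATCAAATCTTGAAGGACGGCGAGGACGACTATCTA. The template strand is its reverse complement (complement GATCGAAGCATCCCCGAGCAACGATCACCTAGTTTAGAACTTCCTGCCGCTCCTGCTGATAGAT, then reverse).

5'-TAGATAGTCGTCCTCGCCGTCCTTCAAGATTTGATCCACTAGCAACGAGCCCCTACGAAGCTAG-3'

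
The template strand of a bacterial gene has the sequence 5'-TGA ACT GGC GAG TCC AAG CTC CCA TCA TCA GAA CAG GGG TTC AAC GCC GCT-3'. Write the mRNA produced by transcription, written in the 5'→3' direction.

5'-AGCGGCGUUGAACCCCUGUUCUGAUGAUGGGAGCUUGGACUCGCCAGUUCA-3'

The mRNA has the sequence of the coding strand (reverse complement of the template) with T→U. Reverse complement of TGAACTGGCGAGTCCAAGCTCCCATCATCAGAACAGGGGTTCAACGCCGCT is AGCGGCGTTGAACCCCTGTTCTGATGATGGGAGCTTGGACTCGCCAGTTCA; then T→U.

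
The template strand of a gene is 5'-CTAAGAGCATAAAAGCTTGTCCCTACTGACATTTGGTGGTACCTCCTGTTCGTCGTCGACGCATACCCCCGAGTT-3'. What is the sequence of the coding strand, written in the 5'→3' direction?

The coding strand is complementary and antiparallel to the template: take the complement (A↔T, G↔C) and reverse.

5'-AACTCGGGGGTATGCGTCGACGACGAACAGGAGGTACCACCAAATGTCAGTAGGGACAAGCTTTTATGCTCTTAG-3'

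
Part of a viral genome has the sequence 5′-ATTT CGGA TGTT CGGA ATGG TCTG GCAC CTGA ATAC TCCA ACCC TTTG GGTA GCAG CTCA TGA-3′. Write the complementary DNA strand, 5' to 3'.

5'-TCATGAGCTGCTACCCAAAGGGTTGGAGTATTCAGGTGCCAGACCATTCCGAACATCCGAAAT-3'

Pairing A↔T and G↔C gives TAAAGCCTACAAGCCTTACCAGACCGTGGACTTATGAGGTTGGGAAACCCATCGTCGAGTACT, running 3'→5'. Reverse for the 5'→3' convention.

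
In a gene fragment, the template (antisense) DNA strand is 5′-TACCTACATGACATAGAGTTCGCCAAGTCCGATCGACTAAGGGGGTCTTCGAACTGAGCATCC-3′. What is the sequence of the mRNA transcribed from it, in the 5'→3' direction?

RNA polymerase reads the template 3'→5' and synthesizes mRNA 5'→3' by base-pairing (A→U, T→A, G↔C). The complement of the template is ATGGATGTACTGTATCTCAAGCGGTTCAGGCTAGCTGATTCCCCCAGAAGCTTGACTCGTAGG; antiparallel, so 5'→3' the coding strand is GGATGCTCAGTTCGAAGACCCCCTTAGTCGATCGGACTTGGCGAACTCTATGTCATGTAGGTA. Replace T with U for the mRNA.

5'-GGAUGCUCAGUUCGAAGACCCCCUUAGUCGAUCGGACUUGGCGAACUCUAUGUCAUGUAGGUA-3'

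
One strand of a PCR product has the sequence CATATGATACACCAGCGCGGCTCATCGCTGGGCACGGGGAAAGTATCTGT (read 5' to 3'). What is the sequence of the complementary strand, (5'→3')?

5'-ACAGATACTTTCCCCGTGCCCAGCGATGAGCCGCGCTGGTGTATCATATG-3'

The complement of CATATGATACACCAGCGCGGCTCATCGCTGGGCACGGGGAAAGTATCTGT is GTATACTATGTGGTCGCGCCGAGTAGCGACCCGTGCCCCTTTCATAGACA (A↔T, G↔C). DNA strands are antiparallel, so the complementary strand runs 3'→5'; reversing gives the 5'→3' form.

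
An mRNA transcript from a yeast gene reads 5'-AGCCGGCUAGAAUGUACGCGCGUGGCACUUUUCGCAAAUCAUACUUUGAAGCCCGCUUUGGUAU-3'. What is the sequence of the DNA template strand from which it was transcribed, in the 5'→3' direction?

Replace U with T to get the coding DNA strand: AGCCGGCTAGAATGTACGCGCGTGGCACTTTTCGCAAATCATACTTTGAAGCCCGCTTTGGTAT. The template strand is its reverse complement (complement TCGGCCGATCTTACATGCGCGCACCGTGAAAAGCGTTTAGTATGAAACTTCGGGCGAAACCATA, then reverse).

5'-ATACCAAAGCGGGCTTCAAAGTATGATTTGCGAAAAGTGCCACGCGCGTACATTCTAGCCGGCT-3'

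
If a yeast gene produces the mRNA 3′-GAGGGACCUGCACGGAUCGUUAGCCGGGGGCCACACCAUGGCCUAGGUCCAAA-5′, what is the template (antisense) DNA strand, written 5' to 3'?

5′-CTCCCTGGACGTGCCTAGCAATCGGCCCCCGGTGTGGTACCGGATCCAGGTTT-3′

Written 5'→3' the mRNA is AAACCUGGAUCCGGUACCACACCGGGGGCCGAUUGCUAGGCACGUCCAGGGAG, so the coding DNA strand is AAACCTGGATCCGGTACCACACCGGGGGCCGATTGCTAGGCACGTCCAGGGAG. The template is its reverse complement.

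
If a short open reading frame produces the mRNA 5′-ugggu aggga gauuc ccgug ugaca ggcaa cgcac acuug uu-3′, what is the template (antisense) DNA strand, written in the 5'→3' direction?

5′-AACAAGTGTGCGTTGCCTGTCACACGGGAATCTCCCTACCCA-3′

Replace U with T to get the coding DNA strand: TGGGTAGGGAGATTCCCGTGTGACAGGCAACGCACACTTGTT. The template strand is its reverse complement (complement ACCCATCCCTCTAAGGGCACACTGTCCGTTGCGTGTGAACAA, then reverse).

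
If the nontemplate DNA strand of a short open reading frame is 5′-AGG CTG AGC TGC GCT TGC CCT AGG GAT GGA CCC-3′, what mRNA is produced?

5'-AGGCUGAGCUGCGCUUGCCCUAGGGAUGGACCC-3'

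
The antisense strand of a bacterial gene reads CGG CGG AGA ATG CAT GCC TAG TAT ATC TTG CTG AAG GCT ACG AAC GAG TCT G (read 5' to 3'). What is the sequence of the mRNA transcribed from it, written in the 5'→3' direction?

5′-CAGACUCGUUCGUAGCCUUCAGCAAGAUAUACUAGGCAUGCAUUCUCCGCCG-3′

The mRNA has the sequence of the coding strand (reverse complement of the template) with T→U. Reverse complement of CGGCGGAGAATGCATGCCTAGTATATCTTGCTGAAGGCTACGAACGAGTCTG is CAGACTCGTTCGTAGCCTTCAGCAAGATATACTAGGCATGCATTCTCCGCCG; then T→U.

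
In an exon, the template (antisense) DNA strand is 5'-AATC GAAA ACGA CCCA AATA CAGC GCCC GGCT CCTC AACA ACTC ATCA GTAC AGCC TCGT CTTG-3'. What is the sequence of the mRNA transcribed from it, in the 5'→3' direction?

5'-CAAGACGAGGCUGUACUGAUGAGUUGUUGAGGAGCCGGGCGCUGUAUUUGGGUCGUUUUCGAUU-3'

RNA polymerase reads the template 3'→5' and synthesizes mRNA 5'→3' by base-pairing (A→U, T→A, G↔C). The complement of the template is TTAGCTTTTGCTGGGTTTATGTCGCGGGCCGAGGAGTTGTTGAGTAGTCATGTCGGAGCAGAAC; antiparallel, so 5'→3' the coding strand is CAAGACGAGGCTGTACTGATGAGTTGTTGAGGAGCCGGGCGCTGTATTTGGGTCGTTTTCGATT. Replace T with U for the mRNA.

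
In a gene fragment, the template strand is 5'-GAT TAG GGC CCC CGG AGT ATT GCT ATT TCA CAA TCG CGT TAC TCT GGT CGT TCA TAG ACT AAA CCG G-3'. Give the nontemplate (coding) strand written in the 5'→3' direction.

5'-CCGGTTTAGTCTATGAACGACCAGAGTAACGCGATTGTGAAATAGCAATACTCCGGGGGCCCTAATC-3'

The coding strand is complementary and antiparallel to the template: take the complement (A↔T, G↔C) and reverse.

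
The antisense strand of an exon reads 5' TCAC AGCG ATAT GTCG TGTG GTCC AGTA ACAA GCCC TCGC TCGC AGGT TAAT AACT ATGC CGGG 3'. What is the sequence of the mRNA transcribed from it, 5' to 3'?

The mRNA has the sequence of the coding strand (reverse complement of the template) with T→U. Reverse complement of TCACAGCGATATGTCGTGTGGTCCAGTAACAAGCCCTCGCTCGCAGGTTAATAACTATGCCGGG is CCCGGCATAGTTATTAACCTGCGAGCGAGGGCTTGTTACTGGACCACACGACATATCGCTGTGA; then T→U.

5'-CCCGGCAUAGUUAUUAACCUGCGAGCGAGGGCUUGUUACUGGACCACACGACAUAUCGCUGUGA-3'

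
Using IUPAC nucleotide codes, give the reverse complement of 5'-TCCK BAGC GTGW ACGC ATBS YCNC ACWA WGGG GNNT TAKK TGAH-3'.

Standard pairs A↔T, G↔C; ambiguity codes pair Y↔R, K↔M, W↔W, S↔S, B↔V, H↔D, N↔N. Complement (AGGMVTCGCACWTGCGTAVSRGNGTGWTWCCCCNNAATMMACTD), then reverse for 5'→3'.

5'-DTCAMMTAANNCCCCWTWGTGNGRSVATGCGTWCACGCTVMGGA-3'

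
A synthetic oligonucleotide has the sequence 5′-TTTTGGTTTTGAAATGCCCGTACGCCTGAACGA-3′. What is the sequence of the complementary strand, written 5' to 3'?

5'-TCGTTCAGGCGTACGGGCATTTCAAAACCAAAA-3'

The complement of TTTTGGTTTTGAAATGCCCGTACGCCTGAACGA is AAAACCAAAACTTTACGGGCATGCGGACTTGCT (A↔T, G↔C). DNA strands are antiparallel, so the complementary strand runs 3'→5'; reversing gives the 5'→3' form.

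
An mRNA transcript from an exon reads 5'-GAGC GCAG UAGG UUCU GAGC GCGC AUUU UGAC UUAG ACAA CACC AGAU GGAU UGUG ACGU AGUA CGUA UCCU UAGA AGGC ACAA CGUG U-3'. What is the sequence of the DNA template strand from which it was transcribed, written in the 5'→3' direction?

5'-ACACGTTGTGCCTTCTAAGGATACGTACTACGTCACAATCCATCTGGTGTTGTCTAAGTCAAAATGCGCGCTCAGAACCTACTGCGCTC-3'

Replace U with T to get the coding DNA strand: GAGCGCAGTAGGTTCTGAGCGCGCATTTTGACTTAGACAACACCAGATGGATTGTGACGTAGTACGTATCCTTAGAAGGCACAACGTGT. The template strand is its reverse complement (complement CTCGCGTCATCCAAGACTCGCGCGTAAAACTGAATCTGTTGTGGTCTACCTAACACTGCATCATGCATAGGAATCTTCCGTGTTGCACA, then reverse).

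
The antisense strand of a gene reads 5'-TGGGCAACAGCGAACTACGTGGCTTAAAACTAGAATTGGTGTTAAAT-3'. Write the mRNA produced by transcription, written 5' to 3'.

5'-AUUUAACACCAAUUCUAGUUUUAAGCCACGUAGUUCGCUGUUGCCCA-3'

The mRNA has the sequence of the coding strand (reverse complement of the template) with T→U. Reverse complement of TGGGCAACAGCGAACTACGTGGCTTAAAACTAGAATTGGTGTTAAAT is ATTTAACACCAATTCTAGTTTTAAGCCACGTAGTTCGCTGTTGCCCA; then T→U.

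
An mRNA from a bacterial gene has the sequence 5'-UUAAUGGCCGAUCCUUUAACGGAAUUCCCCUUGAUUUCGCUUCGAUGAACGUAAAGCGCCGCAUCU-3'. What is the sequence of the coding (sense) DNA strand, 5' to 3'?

The coding DNA strand has the same 5'→3' sequence as the mRNA with U replaced by T.

5'-TTAATGGCCGATCCTTTAACGGAATTCCCCTTGATTTCGCTTCGATGAACGTAAAGCGCCGCATCT-3'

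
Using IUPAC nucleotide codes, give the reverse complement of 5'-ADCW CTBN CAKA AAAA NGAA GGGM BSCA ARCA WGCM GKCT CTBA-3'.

Standard pairs A↔T, G↔C; ambiguity codes pair R↔Y, M↔K, W↔W, S↔S, B↔V, D↔H, N↔N. Complement (THGWGAVNGTMTTTTTNCTTCCCKVSGTTYGTWCGKCMGAGAVT), then reverse for 5'→3'.

5'-TVAGAGMCKGCWTGYTTGSVKCCCTTCNTTTTTMTGNVAGWGHT-3'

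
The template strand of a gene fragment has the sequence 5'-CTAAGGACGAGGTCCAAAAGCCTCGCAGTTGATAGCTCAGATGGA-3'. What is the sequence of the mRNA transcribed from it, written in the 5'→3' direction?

RNA polymerase reads the template 3'→5' and synthesizes mRNA 5'→3' by base-pairing (A→U, T→A, G↔C). The complement of the template is GATTCCTGCTCCAGGTTTTCGGAGCGTCAACTATCGAGTCTACCT; antiparallel, so 5'→3' the coding strand is TCCATCTGAGCTATCAACTGCGAGGCTTTTGGACCTCGTCCTTAG. Replace T with U for the mRNA.

5′-UCCAUCUGAGCUAUCAACUGCGAGGCUUUUGGACCUCGUCCUUAG-3′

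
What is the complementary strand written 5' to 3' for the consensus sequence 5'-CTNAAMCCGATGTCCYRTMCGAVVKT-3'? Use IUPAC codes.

5′-AMBBTCGKAYRGGACATCGGKTTNAG-3′

Standard pairs A↔T, G↔C; ambiguity codes pair R↔Y, M↔K, V↔B, N↔N. Complement (GANTTKGGCTACAGGRYAKGCTBBMA), then reverse for 5'→3'.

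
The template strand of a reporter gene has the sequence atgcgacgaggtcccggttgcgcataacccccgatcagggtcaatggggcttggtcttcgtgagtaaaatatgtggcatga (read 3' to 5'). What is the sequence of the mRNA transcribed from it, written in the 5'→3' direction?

Reading the template 3'→5' as shown, RNA polymerase pairs each base (A→U, T→A, G↔C) to build mRNA 5'→3' directly.

5'-UACGCUGCUCCAGGGCCAACGCGUAUUGGGGGCUAGUCCCAGUUACCCCGAACCAGAAGCACUCAUUUUAUACACCGUACU-3'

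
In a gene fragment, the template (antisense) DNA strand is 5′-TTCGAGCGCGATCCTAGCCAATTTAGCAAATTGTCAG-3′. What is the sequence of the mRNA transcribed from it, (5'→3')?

5′-CUGACAAUUUGCUAAAUUGGCUAGGAUCGCGCUCGAA-3′

RNA polymerase reads the template 3'→5' and synthesizes mRNA 5'→3' by base-pairing (A→U, T→A, G↔C). The complement of the template is AAGCTCGCGCTAGGATCGGTTAAATCGTTTAACAGTC; antiparallel, so 5'→3' the coding strand is CTGACAATTTGCTAAATTGGCTAGGATCGCGCTCGAA. Replace T with U for the mRNA.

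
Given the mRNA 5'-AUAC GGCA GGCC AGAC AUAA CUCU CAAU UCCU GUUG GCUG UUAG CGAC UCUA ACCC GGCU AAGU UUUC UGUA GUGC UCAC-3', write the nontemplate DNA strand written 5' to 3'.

The coding DNA strand has the same 5'→3' sequence as the mRNA with U replaced by T.

5'-ATACGGCAGGCCAGACATAACTCTCAATTCCTGTTGGCTGTTAGCGACTCTAACCCGGCTAAGTTTTCTGTAGTGCTCAC-3'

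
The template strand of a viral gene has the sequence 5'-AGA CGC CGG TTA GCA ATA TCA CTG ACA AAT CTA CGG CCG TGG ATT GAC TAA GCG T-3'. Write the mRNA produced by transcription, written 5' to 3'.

RNA polymerase reads the template 3'→5' and synthesizes mRNA 5'→3' by base-pairing (A→U, T→A, G↔C). The complement of the template is TCTGCGGCCAATCGTTATAGTGACTGTTTAGATGCCGGCACCTAACTGATTCGCA; antiparallel, so 5'→3' the coding strand is ACGCTTAGTCAATCCACGGCCGTAGATTTGTCAGTGATATTGCTAACCGGCGTCT. Replace T with U for the mRNA.

5'-ACGCUUAGUCAAUCCACGGCCGUAGAUUUGUCAGUGAUAUUGCUAACCGGCGUCU-3'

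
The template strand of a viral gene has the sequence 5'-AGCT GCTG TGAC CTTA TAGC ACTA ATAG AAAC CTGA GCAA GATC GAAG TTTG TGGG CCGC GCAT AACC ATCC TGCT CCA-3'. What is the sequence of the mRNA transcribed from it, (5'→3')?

5′-UGGAGCAGGAUGGUUAUGCGCGGCCCACAAACUUCGAUCUUGCUCAGGUUUCUAUUAGUGCUAUAAGGUCACAGCAGCU-3′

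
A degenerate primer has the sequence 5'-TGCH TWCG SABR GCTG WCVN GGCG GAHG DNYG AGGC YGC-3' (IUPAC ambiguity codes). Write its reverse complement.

Standard pairs A↔T, G↔C; ambiguity codes pair R↔Y, W↔W, S↔S, B↔V, D↔H, N↔N. Complement (ACGDAWGCSTVYCGACWGBNCCGCCTDCHNRCTCCGRCG), then reverse for 5'→3'.

5'-GCRGCCTCRNHCDTCCGCCNBGWCAGCYVTSCGWADGCA-3'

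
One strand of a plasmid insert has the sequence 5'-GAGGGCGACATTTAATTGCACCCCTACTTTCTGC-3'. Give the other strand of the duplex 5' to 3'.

Pairing A↔T and G↔C gives CTCCCGCTGTAAATTAACGTGGGGATGAAAGACG, running 3'→5'. Reverse for the 5'→3' convention.

5'-GCAGAAAGTAGGGGTGCAATTAAATGTCGCCCTC-3'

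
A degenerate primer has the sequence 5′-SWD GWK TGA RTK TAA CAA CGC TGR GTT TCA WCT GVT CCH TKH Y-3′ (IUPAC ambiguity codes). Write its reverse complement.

5'-RDMADGGABCAGWTGAAACYCAGCGTTGTTAMAYTCAMWCHWS-3'

Standard pairs A↔T, G↔C; ambiguity codes pair R↔Y, K↔M, W↔W, S↔S, D↔H, V↔B. Complement (SWHCWMACTYAMATTGTTGCGACYCAAAGTWGACBAGGDAMDR), then reverse for 5'→3'.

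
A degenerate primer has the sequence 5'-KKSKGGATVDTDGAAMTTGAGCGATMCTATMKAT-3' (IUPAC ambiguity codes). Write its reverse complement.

Standard pairs A↔T, G↔C; ambiguity codes pair M↔K, S↔S, D↔H, V↔B. Complement (MMSMCCTABHAHCTTKAACTCGCTAKGATAKMTA), then reverse for 5'→3'.

5′-ATMKATAGKATCGCTCAAKTTCHAHBATCCMSMM-3′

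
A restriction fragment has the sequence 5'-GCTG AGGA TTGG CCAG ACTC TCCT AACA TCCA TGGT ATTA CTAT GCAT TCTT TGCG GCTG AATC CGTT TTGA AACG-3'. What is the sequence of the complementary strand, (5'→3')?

The complement of GCTGAGGATTGGCCAGACTCTCCTAACATCCATGGTATTACTATGCATTCTTTGCGGCTGAATCCGTTTTGAAACG is CGACTCCTAACCGGTCTGAGAGGATTGTAGGTACCATAATGATACGTAAGAAACGCCGACTTAGGCAAAACTTTGC (A↔T, G↔C). DNA strands are antiparallel, so the complementary strand runs 3'→5'; reversing gives the 5'→3' form.

5′-CGTTTCAAAACGGATTCAGCCGCAAAGAATGCATAGTAATACCATGGATGTTAGGAGAGTCTGGCCAATCCTCAGC-3′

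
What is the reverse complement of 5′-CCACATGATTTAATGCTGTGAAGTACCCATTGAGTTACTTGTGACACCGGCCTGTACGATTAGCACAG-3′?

Reading the sequence 3'→5' and pairing each base (A↔T, G↔C) gives the reverse complement directly.

5′-CTGTGCTAATCGTACAGGCCGGTGTCACAAGTAACTCAATGGGTACTTCACAGCATTAAATCATGTGG-3′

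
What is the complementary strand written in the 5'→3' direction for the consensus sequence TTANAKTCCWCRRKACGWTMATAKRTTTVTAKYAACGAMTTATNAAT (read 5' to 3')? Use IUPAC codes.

5'-ATTNATAAKTCGTTRMTABAAAYMTATKAWCGTMYYGWGGAMTNTAA-3'

Standard pairs A↔T, G↔C; ambiguity codes pair R↔Y, M↔K, W↔W, V↔B, N↔N. Complement (AATNTMAGGWGYYMTGCWAKTATMYAAABATMRTTGCTKAATANTTA), then reverse for 5'→3'.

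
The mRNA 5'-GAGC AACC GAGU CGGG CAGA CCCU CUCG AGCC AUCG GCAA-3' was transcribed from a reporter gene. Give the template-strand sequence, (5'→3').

Replace U with T to get the coding DNA strand: GAGCAACCGAGTCGGGCAGACCCTCTCGAGCCATCGGCAA. The template strand is its reverse complement (complement CTCGTTGGCTCAGCCCGTCTGGGAGAGCTCGGTAGCCGTT, then reverse).

5'-TTGCCGATGGCTCGAGAGGGTCTGCCCGACTCGGTTGCTC-3'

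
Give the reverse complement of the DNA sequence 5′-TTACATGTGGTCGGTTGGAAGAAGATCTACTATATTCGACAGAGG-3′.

5'-CCTCTGTCGAATATAGTAGATCTTCTTCCAACCGACCACATGTAA-3'

Complement each base (A↔T, G↔C): AATGTACACCAGCCAACCTTCTTCTAGATGATATAAGCTGTCTCC. Then reverse.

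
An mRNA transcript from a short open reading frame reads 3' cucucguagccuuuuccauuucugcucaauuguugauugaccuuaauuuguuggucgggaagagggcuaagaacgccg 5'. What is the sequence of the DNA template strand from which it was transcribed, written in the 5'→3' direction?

Written 5'→3' the mRNA is GCCGCAAGAAUCGGGAGAAGGGCUGGUUGUUUAAUUCCAGUUAGUUGUUAACUCGUCUUUACCUUUUCCGAUGCUCUC, so the coding DNA strand is GCCGCAAGAATCGGGAGAAGGGCTGGTTGTTTAATTCCAGTTAGTTGTTAACTCGTCTTTACCTTTTCCGATGCTCTC. The template is its reverse complement.

5'-GAGAGCATCGGAAAAGGTAAAGACGAGTTAACAACTAACTGGAATTAAACAACCAGCCCTTCTCCCGATTCTTGCGGC-3'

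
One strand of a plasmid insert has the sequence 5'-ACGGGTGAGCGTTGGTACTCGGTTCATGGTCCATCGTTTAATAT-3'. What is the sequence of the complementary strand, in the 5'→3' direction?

The complement of ACGGGTGAGCGTTGGTACTCGGTTCATGGTCCATCGTTTAATAT is TGCCCACTCGCAACCATGAGCCAAGTACCAGGTAGCAAATTATA (A↔T, G↔C). DNA strands are antiparallel, so the complementary strand runs 3'→5'; reversing gives the 5'→3' form.

5'-ATATTAAACGATGGACCATGAACCGAGTACCAACGCTCACCCGT-3'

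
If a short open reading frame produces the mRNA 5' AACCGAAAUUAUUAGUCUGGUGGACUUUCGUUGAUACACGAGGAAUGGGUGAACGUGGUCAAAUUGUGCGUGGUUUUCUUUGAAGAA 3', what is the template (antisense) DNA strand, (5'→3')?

5′-TTCTTCAAAGAAAACCACGCACAATTTGACCACGTTCACCCATTCCTCGTGTATCAACGAAAGTCCACCAGACTAATAATTTCGGTT-3′

Replace U with T to get the coding DNA strand: AACCGAAATTATTAGTCTGGTGGACTTTCGTTGATACACGAGGAATGGGTGAACGTGGTCAAATTGTGCGTGGTTTTCTTTGAAGAA. The template strand is its reverse complement (complement TTGGCTTTAATAATCAGACCACCTGAAAGCAACTATGTGCTCCTTACCCACTTGCACCAGTTTAACACGCACCAAAAGAAACTTCTT, then reverse).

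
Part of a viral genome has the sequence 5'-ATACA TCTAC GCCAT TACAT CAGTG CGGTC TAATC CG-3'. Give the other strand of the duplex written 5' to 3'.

5'-CGGATTAGACCGCACTGATGTAATGGCGTAGATGTAT-3'

The complement of ATACATCTACGCCATTACATCAGTGCGGTCTAATCCG is TATGTAGATGCGGTAATGTAGTCACGCCAGATTAGGC (A↔T, G↔C). DNA strands are antiparallel, so the complementary strand runs 3'→5'; reversing gives the 5'→3' form.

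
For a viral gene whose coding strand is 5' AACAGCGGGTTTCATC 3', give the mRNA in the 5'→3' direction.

5'-AACAGCGGGUUUCAUC-3'

The mRNA is synthesized from the template strand, so it matches the coding strand with T replaced by U.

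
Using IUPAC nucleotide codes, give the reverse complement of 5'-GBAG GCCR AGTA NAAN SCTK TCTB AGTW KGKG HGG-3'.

Standard pairs A↔T, G↔C; ambiguity codes pair R↔Y, K↔M, W↔W, S↔S, B↔V, H↔D, N↔N. Complement (CVTCCGGYTCATNTTNSGAMAGAVTCAWMCMCDCC), then reverse for 5'→3'.

5'-CCDCMCMWACTVAGAMAGSNTTNTACTYGGCCTVC-3'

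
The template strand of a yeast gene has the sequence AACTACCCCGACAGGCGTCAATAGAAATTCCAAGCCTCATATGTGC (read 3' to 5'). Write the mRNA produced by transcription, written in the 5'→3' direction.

5'-UUGAUGGGGCUGUCCGCAGUUAUCUUUAAGGUUCGGAGUAUACACG-3'

Reading the template 3'→5' as shown, RNA polymerase pairs each base (A→U, T→A, G↔C) to build mRNA 5'→3' directly.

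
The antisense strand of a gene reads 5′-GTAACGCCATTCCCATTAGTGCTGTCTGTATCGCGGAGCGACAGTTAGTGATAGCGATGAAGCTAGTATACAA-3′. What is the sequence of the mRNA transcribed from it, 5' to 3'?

RNA polymerase reads the template 3'→5' and synthesizes mRNA 5'→3' by base-pairing (A→U, T→A, G↔C). The complement of the template is CATTGCGGTAAGGGTAATCACGACAGACATAGCGCCTCGCTGTCAATCACTATCGCTACTTCGATCATATGTT; antiparallel, so 5'→3' the coding strand is TTGTATACTAGCTTCATCGCTATCACTAACTGTCGCTCCGCGATACAGACAGCACTAATGGGAATGGCGTTAC. Replace T with U for the mRNA.

5'-UUGUAUACUAGCUUCAUCGCUAUCACUAACUGUCGCUCCGCGAUACAGACAGCACUAAUGGGAAUGGCGUUAC-3'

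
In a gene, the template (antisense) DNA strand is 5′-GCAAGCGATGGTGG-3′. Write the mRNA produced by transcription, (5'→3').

5'-CCACCAUCGCUUGC-3'

RNA polymerase reads the template 3'→5' and synthesizes mRNA 5'→3' by base-pairing (A→U, T→A, G↔C). The complement of the template is CGTTCGCTACCACC; antiparallel, so 5'→3' the coding strand is CCACCATCGCTTGC. Replace T with U for the mRNA.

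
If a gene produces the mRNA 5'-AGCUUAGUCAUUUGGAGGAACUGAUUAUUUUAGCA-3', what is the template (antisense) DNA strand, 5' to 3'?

Replace U with T to get the coding DNA strand: AGCTTAGTCATTTGGAGGAACTGATTATTTTAGCA. The template strand is its reverse complement (complement TCGAATCAGTAAACCTCCTTGACTAATAAAATCGT, then reverse).

5′-TGCTAAAATAATCAGTTCCTCCAAATGACTAAGCT-3′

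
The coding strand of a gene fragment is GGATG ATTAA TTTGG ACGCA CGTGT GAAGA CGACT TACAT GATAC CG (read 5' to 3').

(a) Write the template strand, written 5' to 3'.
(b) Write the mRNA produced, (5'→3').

(a) The template strand is the reverse complement of the coding strand: complement CCTACTAATTAAACCTGCGTGCACACTTCTGCTGAATGTACTATGGC, then reverse.
(b) mRNA matches the coding strand with T→U.

(a) 5'-CGGTATCATGTAAGTCGTCTTCACACGTGCGTCCAAATTAATCATCC-3'
(b) 5'-GGAUGAUUAAUUUGGACGCACGUGUGAAGACGACUUACAUGAUACCG-3'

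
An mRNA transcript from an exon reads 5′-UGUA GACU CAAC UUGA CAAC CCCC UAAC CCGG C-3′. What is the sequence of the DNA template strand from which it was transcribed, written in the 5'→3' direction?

Replace U with T to get the coding DNA strand: TGTAGACTCAACTTGACAACCCCCTAACCCGGC. The template strand is its reverse complement (complement ACATCTGAGTTGAACTGTTGGGGGATTGGGCCG, then reverse).

5'-GCCGGGTTAGGGGGTTGTCAAGTTGAGTCTACA-3'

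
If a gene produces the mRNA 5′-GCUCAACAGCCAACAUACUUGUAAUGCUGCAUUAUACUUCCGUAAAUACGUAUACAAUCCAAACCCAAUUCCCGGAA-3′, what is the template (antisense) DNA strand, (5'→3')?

Replace U with T to get the coding DNA strand: GCTCAACAGCCAACATACTTGTAATGCTGCATTATACTTCCGTAAATACGTATACAATCCAAACCCAATTCCCGGAA. The template strand is its reverse complement (complement CGAGTTGTCGGTTGTATGAACATTACGACGTAATATGAAGGCATTTATGCATATGTTAGGTTTGGGTTAAGGGCCTT, then reverse).

5'-TTCCGGGAATTGGGTTTGGATTGTATACGTATTTACGGAAGTATAATGCAGCATTACAAGTATGTTGGCTGTTGAGC-3'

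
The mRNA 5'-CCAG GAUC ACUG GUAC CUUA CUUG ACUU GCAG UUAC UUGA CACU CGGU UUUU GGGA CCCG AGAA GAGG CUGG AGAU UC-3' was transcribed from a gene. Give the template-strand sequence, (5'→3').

5'-GAATCTCCAGCCTCTTCTCGGGTCCCAAAAACCGAGTGTCAAGTAACTGCAAGTCAAGTAAGGTACCAGTGATCCTGG-3'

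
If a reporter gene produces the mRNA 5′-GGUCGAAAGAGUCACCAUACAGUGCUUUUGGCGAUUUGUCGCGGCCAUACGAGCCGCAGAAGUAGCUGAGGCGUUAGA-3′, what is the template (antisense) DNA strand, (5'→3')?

5'-TCTAACGCCTCAGCTACTTCTGCGGCTCGTATGGCCGCGACAAATCGCCAAAAGCACTGTATGGTGACTCTTTCGACC-3'

Replace U with T to get the coding DNA strand: GGTCGAAAGAGTCACCATACAGTGCTTTTGGCGATTTGTCGCGGCCATACGAGCCGCAGAAGTAGCTGAGGCGTTAGA. The template strand is its reverse complement (complement CCAGCTTTCTCAGTGGTATGTCACGAAAACCGCTAAACAGCGCCGGTATGCTCGGCGTCTTCATCGACTCCGCAATCT, then reverse).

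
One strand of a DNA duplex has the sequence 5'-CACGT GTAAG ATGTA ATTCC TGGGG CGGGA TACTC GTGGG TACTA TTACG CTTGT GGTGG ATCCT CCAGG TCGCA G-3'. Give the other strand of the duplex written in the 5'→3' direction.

Pairing A↔T and G↔C gives GTGCACATTCTACATTAAGGACCCCGCCCTATGAGCACCCATGATAATGCGAACACCACCTAGGAGGTCCAGCGTC, running 3'→5'. Reverse for the 5'→3' convention.

5'-CTGCGACCTGGAGGATCCACCACAAGCGTAATAGTACCCACGAGTATCCCGCCCCAGGAATTACATCTTACACGTG-3'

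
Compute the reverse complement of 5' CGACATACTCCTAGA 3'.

5'-TCTAGGAGTATGTCG-3'

Complement each base (A↔T, G↔C): GCTGTATGAGGATCT. Then reverse.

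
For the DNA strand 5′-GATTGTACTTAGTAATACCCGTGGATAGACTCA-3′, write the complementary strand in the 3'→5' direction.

Base-pairing A↔T, G↔C gives the complement. The complementary strand is antiparallel, so paired with a 5'→3' strand it runs 3'→5'.

3'-CTAACATGAATCATTATGGGCACCTATCTGAGT-5'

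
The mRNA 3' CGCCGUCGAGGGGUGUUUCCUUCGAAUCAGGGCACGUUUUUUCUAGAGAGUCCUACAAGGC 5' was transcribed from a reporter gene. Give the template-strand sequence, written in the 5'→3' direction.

5'-GCGGCAGCTCCCCACAAAGGAAGCTTAGTCCCGTGCAAAAAAGATCTCTCAGGATGTTCCG-3'

Written 5'→3' the mRNA is CGGAACAUCCUGAGAGAUCUUUUUUGCACGGGACUAAGCUUCCUUUGUGGGGAGCUGCCGC, so the coding DNA strand is CGGAACATCCTGAGAGATCTTTTTTGCACGGGACTAAGCTTCCTTTGTGGGGAGCTGCCGC. The template is its reverse complement.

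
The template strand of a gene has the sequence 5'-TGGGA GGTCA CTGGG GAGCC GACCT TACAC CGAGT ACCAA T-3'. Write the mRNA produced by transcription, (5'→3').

The mRNA has the sequence of the coding strand (reverse complement of the template) with T→U. Reverse complement of TGGGAGGTCACTGGGGAGCCGACCTTACACCGAGTACCAAT is ATTGGTACTCGGTGTAAGGTCGGCTCCCCAGTGACCTCCCA; then T→U.

5'-AUUGGUACUCGGUGUAAGGUCGGCUCCCCAGUGACCUCCCA-3'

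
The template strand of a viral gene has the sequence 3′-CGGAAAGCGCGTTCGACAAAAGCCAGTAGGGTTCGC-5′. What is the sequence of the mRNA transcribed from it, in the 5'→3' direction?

5'-GCCUUUCGCGCAAGCUGUUUUCGGUCAUCCCAAGCG-3'

Reading the template 3'→5' as shown, RNA polymerase pairs each base (A→U, T→A, G↔C) to build mRNA 5'→3' directly.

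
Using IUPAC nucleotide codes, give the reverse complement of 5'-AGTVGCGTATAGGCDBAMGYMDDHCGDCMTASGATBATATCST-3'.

Standard pairs A↔T, G↔C; ambiguity codes pair Y↔R, M↔K, S↔S, B↔V, D↔H. Complement (TCABCGCATATCCGHVTKCRKHHDGCHGKATSCTAVTATAGSA), then reverse for 5'→3'.

5'-ASGATATVATCSTAKGHCGDHHKRCKTVHGCCTATACGCBACT-3'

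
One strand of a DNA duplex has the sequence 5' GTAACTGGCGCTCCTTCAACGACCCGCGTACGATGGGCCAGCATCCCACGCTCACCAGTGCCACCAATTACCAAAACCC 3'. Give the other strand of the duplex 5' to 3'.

Pairing A↔T and G↔C gives CATTGACCGCGAGGAAGTTGCTGGGCGCATGCTACCCGGTCGTAGGGTGCGAGTGGTCACGGTGGTTAATGGTTTTGGG, running 3'→5'. Reverse for the 5'→3' convention.

5′-GGGTTTTGGTAATTGGTGGCACTGGTGAGCGTGGGATGCTGGCCCATCGTACGCGGGTCGTTGAAGGAGCGCCAGTTAC-3′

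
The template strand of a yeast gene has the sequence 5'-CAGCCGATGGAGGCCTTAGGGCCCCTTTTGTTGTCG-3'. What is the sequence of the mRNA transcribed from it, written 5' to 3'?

5'-CGACAACAAAAGGGGCCCUAAGGCCUCCAUCGGCUG-3'

The mRNA has the sequence of the coding strand (reverse complement of the template) with T→U. Reverse complement of CAGCCGATGGAGGCCTTAGGGCCCCTTTTGTTGTCG is CGACAACAAAAGGGGCCCTAAGGCCTCCATCGGCTG; then T→U.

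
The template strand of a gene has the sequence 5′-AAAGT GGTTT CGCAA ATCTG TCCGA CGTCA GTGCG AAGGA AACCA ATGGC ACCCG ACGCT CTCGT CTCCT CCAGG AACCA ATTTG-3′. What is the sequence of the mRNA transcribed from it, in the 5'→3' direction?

5'-CAAAUUGGUUCCUGGAGGAGACGAGAGCGUCGGGUGCCAUUGGUUUCCUUCGCACUGACGUCGGACAGAUUUGCGAAACCACUUU-3'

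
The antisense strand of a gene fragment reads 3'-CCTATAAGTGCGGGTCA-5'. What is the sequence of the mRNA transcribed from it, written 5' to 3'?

5'-GGAUAUUCACGCCCAGU-3'

Reading the template 3'→5' as shown, RNA polymerase pairs each base (A→U, T→A, G↔C) to build mRNA 5'→3' directly.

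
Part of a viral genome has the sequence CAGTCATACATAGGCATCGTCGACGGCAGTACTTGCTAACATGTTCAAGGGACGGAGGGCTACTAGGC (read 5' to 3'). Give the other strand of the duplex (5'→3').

Pairing A↔T and G↔C gives GTCAGTATGTATCCGTAGCAGCTGCCGTCATGAACGATTGTACAAGTTCCCTGCCTCCCGATGATCCG, running 3'→5'. Reverse for the 5'→3' convention.

5'-GCCTAGTAGCCCTCCGTCCCTTGAACATGTTAGCAAGTACTGCCGTCGACGATGCCTATGTATGACTG-3'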